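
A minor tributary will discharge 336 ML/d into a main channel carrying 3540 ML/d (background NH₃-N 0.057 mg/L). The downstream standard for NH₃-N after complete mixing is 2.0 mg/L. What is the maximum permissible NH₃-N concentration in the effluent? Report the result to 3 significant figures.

22.5 mg/L

At the limit, (Qr·Cr + Qe·Cₑ)/(Qr + Qe) = 2.0:
Cₑ = (3876·2.0 − 3540·0.05700) / 336.0 = 22.47 mg/L.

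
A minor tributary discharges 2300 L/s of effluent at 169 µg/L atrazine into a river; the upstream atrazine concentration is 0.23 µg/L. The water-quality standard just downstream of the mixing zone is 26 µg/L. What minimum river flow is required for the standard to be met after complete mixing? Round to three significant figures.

Set C_mix = 26: (Q·0.2300 + 2300·169.0) / (Q + 2300) = 26
→ Q = 2300·(169.0 − 26)/(26 − 0.2300) = 12760 L/s.

12800 L/s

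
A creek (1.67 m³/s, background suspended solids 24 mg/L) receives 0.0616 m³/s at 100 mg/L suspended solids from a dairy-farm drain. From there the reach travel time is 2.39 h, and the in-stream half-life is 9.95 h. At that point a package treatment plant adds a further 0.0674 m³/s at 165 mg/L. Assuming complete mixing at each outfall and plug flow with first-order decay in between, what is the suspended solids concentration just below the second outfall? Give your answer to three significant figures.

Flow-weighted average: C = (1.670·24.00 + 0.06160·100.0) / 1.732 = 46.24/1.732 = 26.70 mg/L; combined flow 1.732 m³/s.
Half-life 9.95 h → k = ln 2 / 9.95 = 0.06966 h⁻¹ = 1.672 d⁻¹.
First-order decay: C = 26.70·exp(−k·t) = 26.70·0.8466 = 22.61 mg/L.
Second outfall: C = (1.732·22.61 + 0.06740·165.0)/1.799 = 27.94 mg/L.

27.9 mg/L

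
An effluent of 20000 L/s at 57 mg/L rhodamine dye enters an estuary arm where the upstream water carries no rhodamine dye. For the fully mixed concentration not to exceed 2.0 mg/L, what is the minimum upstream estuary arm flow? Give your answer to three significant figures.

Set C_mix = 2.0: (Q·0 + 20000·57.00) / (Q + 20000) = 2.0
→ Q = 20000·(57.00 − 2.0)/(2.0 − 0) = 550000 L/s.

550000 L/s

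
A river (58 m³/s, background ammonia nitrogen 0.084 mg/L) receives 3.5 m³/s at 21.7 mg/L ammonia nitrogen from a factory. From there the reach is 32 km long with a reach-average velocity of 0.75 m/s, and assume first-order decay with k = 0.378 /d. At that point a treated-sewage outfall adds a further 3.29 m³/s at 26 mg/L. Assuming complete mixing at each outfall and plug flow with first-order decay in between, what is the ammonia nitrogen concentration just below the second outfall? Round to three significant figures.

2.36 mg/L

Conservation of mass: C = (58.00·0.08400 + 3.500·21.70) / 61.50 = 80.82/61.50 = 1.314 mg/L; combined flow 61.50 m³/s.
Travel time t = 32·1000 / 0.75 = 42670 s = 11.85 h.
First-order decay: C = 1.314·exp(−k·t) = 1.314·0.8297 = 1.090 mg/L.
At the second outfall, C = (61.50·1.090 + 3.290·26.00) / (61.50 + 3.290) = 2.355 mg/L.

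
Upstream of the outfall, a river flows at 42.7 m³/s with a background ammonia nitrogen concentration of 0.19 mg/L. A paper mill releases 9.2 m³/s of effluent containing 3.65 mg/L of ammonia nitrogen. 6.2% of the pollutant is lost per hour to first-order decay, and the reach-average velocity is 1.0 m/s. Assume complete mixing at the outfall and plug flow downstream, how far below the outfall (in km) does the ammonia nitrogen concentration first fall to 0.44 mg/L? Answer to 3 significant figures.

Mixed concentration C = ΣQC/ΣQ = (42.70·0.1900 + 9.200·3.650) / 51.90 = 41.69/51.90 = 0.8033 mg/L.
6.2%/h lost → k = −ln(1 − 0.062) = 0.06401 h⁻¹.
Set 0.8033·exp(−k·t) = 0.44 → t = ln(0.8033/0.44)/k = 33860 s = 9.405 h.
Distance = v·t = 1.0·33860 = 33860 m = 33.86 km.

33.9 km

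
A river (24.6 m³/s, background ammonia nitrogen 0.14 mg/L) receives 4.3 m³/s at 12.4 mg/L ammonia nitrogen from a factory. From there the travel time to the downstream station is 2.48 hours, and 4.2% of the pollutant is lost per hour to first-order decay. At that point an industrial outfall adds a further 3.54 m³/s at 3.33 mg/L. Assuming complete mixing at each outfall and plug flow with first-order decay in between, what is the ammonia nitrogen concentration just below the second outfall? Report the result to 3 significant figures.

Conservation of mass: C = (24.60·0.1400 + 4.300·12.40) / 28.90 = 56.76/28.90 = 1.964 mg/L; combined flow 28.90 m³/s.
4.2%/h lost → k = −ln(1 − 0.042) = 0.04291 h⁻¹.
First-order decay: C = 1.964·exp(−k·t) = 1.964·0.8991 = 1.766 mg/L.
Second outfall: C = (28.90·1.766 + 3.540·3.330)/32.44 = 1.937 mg/L.

1.94 mg/L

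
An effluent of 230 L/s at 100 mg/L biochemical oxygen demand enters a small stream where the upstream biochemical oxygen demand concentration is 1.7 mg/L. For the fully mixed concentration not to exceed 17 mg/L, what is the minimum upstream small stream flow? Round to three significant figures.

1250 L/s

Set C_mix = 17: (Q·1.700 + 230.0·100.0) / (Q + 230.0) = 17
→ Q = 230.0·(100.0 − 17)/(17 − 1.700) = 1248 L/s.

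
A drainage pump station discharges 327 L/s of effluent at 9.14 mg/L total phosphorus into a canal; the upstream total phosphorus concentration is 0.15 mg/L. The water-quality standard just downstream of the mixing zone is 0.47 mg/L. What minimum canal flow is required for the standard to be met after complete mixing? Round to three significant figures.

Set C_mix = 0.47: (Q·0.1500 + 327.0·9.140) / (Q + 327.0) = 0.47
→ Q = 327.0·(9.140 − 0.47)/(0.47 − 0.1500) = 8860 L/s.

8860 L/s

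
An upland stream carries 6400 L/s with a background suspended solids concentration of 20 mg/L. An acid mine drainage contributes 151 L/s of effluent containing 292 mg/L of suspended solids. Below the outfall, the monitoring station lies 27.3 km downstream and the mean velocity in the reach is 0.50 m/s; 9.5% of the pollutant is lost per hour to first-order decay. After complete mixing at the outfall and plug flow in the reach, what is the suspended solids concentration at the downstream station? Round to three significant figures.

5.78 mg/L

Flow-weighted average: C = (6400·20.00 + 151.0·292.0) / 6551 = 172100/6551 = 26.27 mg/L.
Travel time t = 27.3·1000 / 0.50 = 54600 s = 15.17 h.
9.5%/h lost → k = −ln(1 − 0.095) = 0.09982 h⁻¹.
After decay, C = 26.27 × e^(−kt) = 26.27 × 0.2200 = 5.780 mg/L.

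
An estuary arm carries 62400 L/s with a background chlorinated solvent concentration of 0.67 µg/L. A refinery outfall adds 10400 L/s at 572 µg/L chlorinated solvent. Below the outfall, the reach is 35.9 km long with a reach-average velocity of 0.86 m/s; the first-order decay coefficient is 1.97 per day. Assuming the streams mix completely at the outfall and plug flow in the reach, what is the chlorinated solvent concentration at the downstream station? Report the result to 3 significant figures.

31.8 µg/L

Flow-weighted average: C = (62400·0.6700 + 10400·572.0) / 72800 = 5991000/72800 = 82.29 µg/L.
Travel time t = 35.9·1000 / 0.86 = 41740 s = 11.60 h.
After decay, C = 82.29 × e^(−kt) = 82.29 × 0.3860 = 31.77 µg/L.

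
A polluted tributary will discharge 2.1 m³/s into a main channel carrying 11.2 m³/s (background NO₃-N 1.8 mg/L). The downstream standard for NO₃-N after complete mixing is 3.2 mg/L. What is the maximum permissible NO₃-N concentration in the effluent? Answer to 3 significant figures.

At the limit, (Qr·Cr + Qe·Cₑ)/(Qr + Qe) = 3.2:
Cₑ = (13.30·3.2 − 11.20·1.800) / 2.100 = 10.67 mg/L.

10.7 mg/L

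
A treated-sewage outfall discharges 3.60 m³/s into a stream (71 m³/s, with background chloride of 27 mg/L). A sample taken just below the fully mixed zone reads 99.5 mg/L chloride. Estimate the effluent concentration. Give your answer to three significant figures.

Mass balance: 71.00·27.00 + 3.600·Cₑ = 74.60·99.50
→ Cₑ = (74.60·99.50 − 71.00·27.00) / 3.600 = 1529 mg/L.

1530 mg/L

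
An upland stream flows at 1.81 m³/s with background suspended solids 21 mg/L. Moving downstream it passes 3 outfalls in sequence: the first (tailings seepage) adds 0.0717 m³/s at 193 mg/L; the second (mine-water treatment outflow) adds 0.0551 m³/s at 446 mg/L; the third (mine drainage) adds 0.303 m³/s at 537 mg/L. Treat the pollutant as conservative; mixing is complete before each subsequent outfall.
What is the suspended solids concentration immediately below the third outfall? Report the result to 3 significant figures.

107 mg/L

Outfall 1: combined Q = 1.882 m³/s; C = (1.810·21.00 + 0.07170·193.0)/1.882 = 27.55 mg/L.
Outfall 2: combined Q = 1.937 m³/s; C = (1.882·27.55 + 0.05510·446.0)/1.937 = 39.46 mg/L.
Outfall 3: combined Q = 2.240 m³/s; C = (1.937·39.46 + 0.3030·537.0)/2.240 = 106.8 mg/L.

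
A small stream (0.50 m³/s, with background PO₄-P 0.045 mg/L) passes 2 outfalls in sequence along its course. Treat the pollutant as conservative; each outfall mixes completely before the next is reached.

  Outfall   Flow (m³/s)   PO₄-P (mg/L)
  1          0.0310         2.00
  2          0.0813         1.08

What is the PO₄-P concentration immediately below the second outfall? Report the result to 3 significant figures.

Outfall 1: combined Q = 0.5310 m³/s; C = (0.5000·0.04500 + 0.03100·2.000)/0.5310 = 0.1591 mg/L.
Outfall 2: combined Q = 0.6123 m³/s; C = (0.5310·0.1591 + 0.08130·1.080)/0.6123 = 0.2814 mg/L.

0.281 mg/L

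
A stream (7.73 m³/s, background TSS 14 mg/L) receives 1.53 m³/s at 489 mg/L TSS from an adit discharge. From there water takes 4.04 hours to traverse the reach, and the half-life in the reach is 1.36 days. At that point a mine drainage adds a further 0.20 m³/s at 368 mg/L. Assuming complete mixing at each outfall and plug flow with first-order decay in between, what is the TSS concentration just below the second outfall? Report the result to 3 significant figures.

Flow-weighted average: C = (7.730·14.00 + 1.530·489.0) / 9.260 = 856.4/9.260 = 92.48 mg/L; combined flow 9.260 m³/s.
Half-life 1.36 d → k = ln 2 / 1.36 = 0.5097 d⁻¹.
Applying C = C₀e^(−kt): 92.48 × 0.9178 = 84.88 mg/L.
At the second outfall, C = (9.260·84.88 + 0.2000·368.0) / (9.260 + 0.2000) = 90.86 mg/L.

90.9 mg/L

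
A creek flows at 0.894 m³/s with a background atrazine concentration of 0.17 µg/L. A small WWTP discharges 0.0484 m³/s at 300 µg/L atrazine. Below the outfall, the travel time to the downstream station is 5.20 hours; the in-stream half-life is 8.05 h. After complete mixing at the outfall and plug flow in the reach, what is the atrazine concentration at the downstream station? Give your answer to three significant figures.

9.95 µg/L

Flow-weighted average: C = (0.8940·0.1700 + 0.04840·300.0) / 0.9424 = 14.67/0.9424 = 15.57 µg/L.
Half-life 8.05 h → k = ln 2 / 8.05 = 0.08611 h⁻¹ = 2.067 d⁻¹.
First-order decay: C = 15.57·exp(−k·t) = 15.57·0.6391 = 9.949 µg/L.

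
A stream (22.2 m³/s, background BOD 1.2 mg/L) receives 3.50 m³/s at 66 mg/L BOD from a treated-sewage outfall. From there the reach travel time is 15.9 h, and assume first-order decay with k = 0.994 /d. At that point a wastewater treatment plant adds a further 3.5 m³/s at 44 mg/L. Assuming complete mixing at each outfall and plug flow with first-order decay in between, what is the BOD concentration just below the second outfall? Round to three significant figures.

9.84 mg/L

Mixed concentration C = ΣQC/ΣQ = (22.20·1.200 + 3.500·66.00) / 25.70 = 257.6/25.70 = 10.02 mg/L; combined flow 25.70 m³/s.
First-order decay: C = 10.02·exp(−k·t) = 10.02·0.5176 = 5.189 mg/L.
Second outfall: C = (25.70·5.189 + 3.500·44.00)/29.20 = 9.841 mg/L.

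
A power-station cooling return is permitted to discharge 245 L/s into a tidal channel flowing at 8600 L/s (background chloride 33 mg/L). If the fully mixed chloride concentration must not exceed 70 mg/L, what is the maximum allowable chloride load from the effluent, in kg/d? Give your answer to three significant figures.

29000 kg/d

Mass balance at the limit: 8600·33.00 + 245.0·Cₑ = 8845·70 → Cₑ = 1369 mg/L.
245.0 L/s = 0.2450 m³/s. Load = 0.2450 m³/s × 1369 g/m³ × 86 400 s/d = 28970 kg/d.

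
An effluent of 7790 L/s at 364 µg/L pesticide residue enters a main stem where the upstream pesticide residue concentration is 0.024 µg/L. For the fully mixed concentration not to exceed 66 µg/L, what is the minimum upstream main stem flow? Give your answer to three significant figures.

35200 L/s

Set C_mix = 66: (Q·0.02400 + 7790·364.0) / (Q + 7790) = 66
→ Q = 7790·(364.0 − 66)/(66 − 0.02400) = 35190 L/s.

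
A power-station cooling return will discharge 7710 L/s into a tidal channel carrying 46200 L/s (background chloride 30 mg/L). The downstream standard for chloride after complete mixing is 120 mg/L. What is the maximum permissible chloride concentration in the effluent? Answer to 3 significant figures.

At the limit, (Qr·Cr + Qe·Cₑ)/(Qr + Qe) = 120:
Cₑ = (53910·120 − 46200·30.00) / 7710 = 659.3 mg/L.

659 mg/L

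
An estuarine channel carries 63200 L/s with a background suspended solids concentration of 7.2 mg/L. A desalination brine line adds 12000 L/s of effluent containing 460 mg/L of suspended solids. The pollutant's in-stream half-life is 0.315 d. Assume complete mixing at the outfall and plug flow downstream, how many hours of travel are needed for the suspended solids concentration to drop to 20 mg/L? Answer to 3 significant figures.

After mixing, C = (63200·7.200 + 12000·460.0) / 75200 = 5975000/75200 = 79.46 mg/L.
Half-life 0.315 d → k = ln 2 / 0.315 = 2.200 d⁻¹.
79.46·exp(−k·t) = 20 → t = ln(79.46/20)/k = 54160 s = 15.05 h.

15.0 h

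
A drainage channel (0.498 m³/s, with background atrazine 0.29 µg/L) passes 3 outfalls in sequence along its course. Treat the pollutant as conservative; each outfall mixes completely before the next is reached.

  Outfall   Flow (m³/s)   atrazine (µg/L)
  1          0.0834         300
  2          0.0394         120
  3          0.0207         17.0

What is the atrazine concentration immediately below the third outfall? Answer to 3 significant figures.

Outfall 1: combined Q = 0.5814 m³/s; C = (0.4980·0.2900 + 0.08340·300.0)/0.5814 = 43.28 µg/L.
Outfall 2: combined Q = 0.6208 m³/s; C = (0.5814·43.28 + 0.03940·120.0)/0.6208 = 48.15 µg/L.
Outfall 3: combined Q = 0.6415 m³/s; C = (0.6208·48.15 + 0.02070·17.00)/0.6415 = 47.15 µg/L.

47.1 µg/L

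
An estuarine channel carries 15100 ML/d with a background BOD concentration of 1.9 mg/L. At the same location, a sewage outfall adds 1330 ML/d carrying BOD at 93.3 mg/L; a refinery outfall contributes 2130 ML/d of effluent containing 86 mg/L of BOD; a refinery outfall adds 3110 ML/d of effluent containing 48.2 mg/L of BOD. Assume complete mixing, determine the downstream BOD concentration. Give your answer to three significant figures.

Conservation of mass: C = (15100·1.900 + 1330·93.30 + 2130·86.00 + 3110·48.20) / 21670 = 485900/21670 = 22.42 mg/L.

22.4 mg/L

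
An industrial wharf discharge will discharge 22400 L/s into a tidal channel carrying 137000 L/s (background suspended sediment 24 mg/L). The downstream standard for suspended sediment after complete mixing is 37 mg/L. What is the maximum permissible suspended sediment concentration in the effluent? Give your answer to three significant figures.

117 mg/L

At the limit, (Qr·Cr + Qe·Cₑ)/(Qr + Qe) = 37:
Cₑ = (159400·37 − 137000·24.00) / 22400 = 116.5 mg/L.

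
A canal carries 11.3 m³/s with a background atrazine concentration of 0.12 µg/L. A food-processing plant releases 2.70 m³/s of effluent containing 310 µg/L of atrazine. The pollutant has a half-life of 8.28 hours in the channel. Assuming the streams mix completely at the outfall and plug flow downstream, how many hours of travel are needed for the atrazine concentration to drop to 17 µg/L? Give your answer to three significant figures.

15.0 h

After mixing, C = (11.30·0.1200 + 2.700·310.0) / 14.00 = 838.4/14.00 = 59.88 µg/L.
Half-life 8.28 h → k = ln 2 / 8.28 = 0.08371 h⁻¹ = 2.009 d⁻¹.
59.88·exp(−k·t) = 17 → t = ln(59.88/17)/k = 54150 s = 15.04 h.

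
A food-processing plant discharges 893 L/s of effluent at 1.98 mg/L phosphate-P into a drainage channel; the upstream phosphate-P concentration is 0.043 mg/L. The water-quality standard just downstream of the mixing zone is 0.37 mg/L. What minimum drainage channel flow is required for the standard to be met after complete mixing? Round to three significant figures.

Set C_mix = 0.37: (Q·0.04300 + 893.0·1.980) / (Q + 893.0) = 0.37
→ Q = 893.0·(1.980 − 0.37)/(0.37 − 0.04300) = 4397 L/s.

4400 L/s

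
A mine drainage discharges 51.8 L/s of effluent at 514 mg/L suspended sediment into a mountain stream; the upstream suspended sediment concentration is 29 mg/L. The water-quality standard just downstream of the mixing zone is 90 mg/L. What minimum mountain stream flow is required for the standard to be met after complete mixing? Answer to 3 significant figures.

Set C_mix = 90: (Q·29.00 + 51.80·514.0) / (Q + 51.80) = 90
→ Q = 51.80·(514.0 − 90)/(90 − 29.00) = 360.1 L/s.

360 L/s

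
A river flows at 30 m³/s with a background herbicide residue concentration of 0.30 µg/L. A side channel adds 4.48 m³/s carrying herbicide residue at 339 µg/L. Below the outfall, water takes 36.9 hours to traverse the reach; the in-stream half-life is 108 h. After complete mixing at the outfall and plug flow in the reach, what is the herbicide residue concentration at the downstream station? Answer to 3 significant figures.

35.0 µg/L

Conservation of mass: C = (30.00·0.3000 + 4.480·339.0) / 34.48 = 1528/34.48 = 44.31 µg/L.
Half-life 108 h → k = ln 2 / 108 = 0.006418 h⁻¹ = 0.1540 d⁻¹.
First-order decay: C = 44.31·exp(−k·t) = 44.31·0.7891 = 34.96 µg/L.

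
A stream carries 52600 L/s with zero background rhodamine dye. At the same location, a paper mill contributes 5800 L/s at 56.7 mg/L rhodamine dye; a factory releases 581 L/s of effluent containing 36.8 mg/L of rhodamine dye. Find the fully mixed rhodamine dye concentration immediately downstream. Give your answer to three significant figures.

Mass balance: C = (52600·0 + 5800·56.70 + 581.0·36.80) / 58980 = 350200/58980 = 5.938 mg/L.

5.94 mg/L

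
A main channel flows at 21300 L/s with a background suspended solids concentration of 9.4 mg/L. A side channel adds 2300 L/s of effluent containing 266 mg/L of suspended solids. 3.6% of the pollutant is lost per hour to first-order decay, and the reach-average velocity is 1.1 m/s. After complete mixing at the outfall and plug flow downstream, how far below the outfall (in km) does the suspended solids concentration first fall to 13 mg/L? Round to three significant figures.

Conservation of mass: C = (21300·9.400 + 2300·266.0) / 23600 = 812000/23600 = 34.41 mg/L.
3.6%/h lost → k = −ln(1 − 0.036) = 0.03666 h⁻¹.
Set 34.41·exp(−k·t) = 13 → t = ln(34.41/13)/k = 95570 s = 26.55 h.
Distance = v·t = 1.1·95570 = 105100 m = 105.1 km.

105 km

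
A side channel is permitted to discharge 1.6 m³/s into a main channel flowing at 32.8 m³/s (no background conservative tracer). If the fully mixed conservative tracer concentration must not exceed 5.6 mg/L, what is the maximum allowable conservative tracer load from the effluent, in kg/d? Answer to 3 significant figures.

Mass balance at the limit: 32.80·0 + 1.600·Cₑ = 34.40·5.6 → Cₑ = 120.4 mg/L.
Load = 1.600 m³/s × 120.4 g/m³ × 86 400 s/d = 16640 kg/d.

16600 kg/d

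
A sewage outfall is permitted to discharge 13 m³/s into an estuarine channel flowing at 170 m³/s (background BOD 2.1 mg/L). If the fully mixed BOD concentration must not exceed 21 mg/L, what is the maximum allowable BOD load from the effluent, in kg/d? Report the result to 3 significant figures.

Mass balance at the limit: 170.0·2.100 + 13.00·Cₑ = 183.0·21 → Cₑ = 268.2 mg/L.
Load = 13.00 m³/s × 268.2 g/m³ × 86 400 s/d = 301200 kg/d.

301000 kg/d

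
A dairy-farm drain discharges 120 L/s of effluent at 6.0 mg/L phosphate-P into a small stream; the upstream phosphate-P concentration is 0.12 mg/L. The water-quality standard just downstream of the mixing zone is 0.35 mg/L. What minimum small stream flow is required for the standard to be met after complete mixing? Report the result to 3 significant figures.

2950 L/s

Set C_mix = 0.35: (Q·0.1200 + 120.0·6.000) / (Q + 120.0) = 0.35
→ Q = 120.0·(6.000 − 0.35)/(0.35 − 0.1200) = 2948 L/s.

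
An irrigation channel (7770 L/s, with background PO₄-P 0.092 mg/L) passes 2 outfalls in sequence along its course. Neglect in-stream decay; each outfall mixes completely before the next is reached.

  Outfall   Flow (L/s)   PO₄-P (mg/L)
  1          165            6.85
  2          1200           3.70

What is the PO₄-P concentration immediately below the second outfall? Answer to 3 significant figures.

Below outfall 1: Q → 7935 L/s, C = (7770·0.09200 + 165.0·6.850)/7935 = 0.2325 mg/L.
Below outfall 2: Q → 9135 L/s, C = (7935·0.2325 + 1200·3.700)/9135 = 0.6880 mg/L.

0.688 mg/L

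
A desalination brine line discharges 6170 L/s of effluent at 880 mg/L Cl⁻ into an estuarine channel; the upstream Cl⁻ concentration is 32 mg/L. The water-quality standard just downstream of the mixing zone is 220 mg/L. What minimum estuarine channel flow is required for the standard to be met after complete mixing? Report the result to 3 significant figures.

Set C_mix = 220: (Q·32.00 + 6170·880.0) / (Q + 6170) = 220
→ Q = 6170·(880.0 − 220)/(220 − 32.00) = 21660 L/s.

21700 L/s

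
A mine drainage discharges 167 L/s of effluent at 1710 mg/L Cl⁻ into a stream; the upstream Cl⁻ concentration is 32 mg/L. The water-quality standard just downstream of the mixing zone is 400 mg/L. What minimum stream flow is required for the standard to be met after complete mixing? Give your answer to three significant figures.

594 L/s

Set C_mix = 400: (Q·32.00 + 167.0·1710) / (Q + 167.0) = 400
→ Q = 167.0·(1710 − 400)/(400 − 32.00) = 594.5 L/s.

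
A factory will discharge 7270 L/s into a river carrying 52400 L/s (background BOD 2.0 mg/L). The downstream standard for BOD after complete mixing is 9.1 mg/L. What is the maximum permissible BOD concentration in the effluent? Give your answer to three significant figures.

At the limit, (Qr·Cr + Qe·Cₑ)/(Qr + Qe) = 9.1:
Cₑ = (59670·9.1 − 52400·2.000) / 7270 = 60.27 mg/L.

60.3 mg/L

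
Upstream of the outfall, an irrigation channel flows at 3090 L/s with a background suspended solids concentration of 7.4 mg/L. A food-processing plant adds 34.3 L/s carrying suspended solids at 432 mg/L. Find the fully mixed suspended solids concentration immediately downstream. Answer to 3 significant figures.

12.1 mg/L

Mixed concentration C = ΣQC/ΣQ = (3090·7.400 + 34.30·432.0) / 3124 = 37680/3124 = 12.06 mg/L.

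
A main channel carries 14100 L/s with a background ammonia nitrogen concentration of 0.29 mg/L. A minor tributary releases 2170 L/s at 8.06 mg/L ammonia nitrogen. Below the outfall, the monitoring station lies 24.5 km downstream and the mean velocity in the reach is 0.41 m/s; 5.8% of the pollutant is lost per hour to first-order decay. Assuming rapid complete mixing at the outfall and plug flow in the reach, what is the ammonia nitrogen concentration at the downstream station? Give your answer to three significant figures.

0.492 mg/L

Flow-weighted average: C = (14100·0.2900 + 2170·8.060) / 16270 = 21580/16270 = 1.326 mg/L.
Travel time t = 24.5·1000 / 0.41 = 59760 s = 16.60 h.
5.8%/h lost → k = −ln(1 − 0.058) = 0.05975 h⁻¹.
First-order decay: C = 1.326·exp(−k·t) = 1.326·0.3709 = 0.4919 mg/L.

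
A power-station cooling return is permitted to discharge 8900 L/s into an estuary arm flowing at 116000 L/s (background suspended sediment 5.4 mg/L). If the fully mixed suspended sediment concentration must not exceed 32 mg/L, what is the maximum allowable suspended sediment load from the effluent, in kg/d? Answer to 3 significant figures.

291000 kg/d

Mass balance at the limit: 116000·5.400 + 8900·Cₑ = 124900·32 → Cₑ = 378.7 mg/L.
8900 L/s = 8.900 m³/s. Load = 8.900 m³/s × 378.7 g/m³ × 86 400 s/d = 291200 kg/d.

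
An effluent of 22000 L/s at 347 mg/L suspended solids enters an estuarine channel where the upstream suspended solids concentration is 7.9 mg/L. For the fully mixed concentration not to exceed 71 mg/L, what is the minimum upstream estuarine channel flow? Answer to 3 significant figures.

96200 L/s

Set C_mix = 71: (Q·7.900 + 22000·347.0) / (Q + 22000) = 71
→ Q = 22000·(347.0 − 71)/(71 − 7.900) = 96230 L/s.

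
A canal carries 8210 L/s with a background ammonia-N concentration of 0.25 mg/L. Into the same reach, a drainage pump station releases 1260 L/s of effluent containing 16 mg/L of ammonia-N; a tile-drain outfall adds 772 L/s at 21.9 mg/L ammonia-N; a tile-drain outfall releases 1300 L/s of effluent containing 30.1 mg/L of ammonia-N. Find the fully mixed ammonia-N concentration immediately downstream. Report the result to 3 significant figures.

6.78 mg/L

Flow-weighted average: C = (8210·0.2500 + 1260·16.00 + 772.0·21.90 + 1300·30.10) / 11540 = 78250/11540 = 6.780 mg/L.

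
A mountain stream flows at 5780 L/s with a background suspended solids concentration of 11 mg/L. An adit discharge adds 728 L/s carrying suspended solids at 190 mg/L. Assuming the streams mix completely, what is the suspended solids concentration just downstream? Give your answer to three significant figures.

Flow-weighted average: C = (5780·11.00 + 728.0·190.0) / 6508 = 201900/6508 = 31.02 mg/L.

31.0 mg/L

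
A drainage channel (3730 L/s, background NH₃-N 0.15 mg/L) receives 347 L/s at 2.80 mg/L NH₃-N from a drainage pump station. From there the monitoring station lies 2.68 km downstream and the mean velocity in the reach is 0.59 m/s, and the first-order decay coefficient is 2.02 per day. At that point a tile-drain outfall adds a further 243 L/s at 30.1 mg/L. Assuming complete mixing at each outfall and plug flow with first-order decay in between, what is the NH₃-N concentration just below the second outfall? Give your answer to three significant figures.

After mixing, C = (3730·0.1500 + 347.0·2.800) / 4077 = 1531/4077 = 0.3755 mg/L; combined flow 4077 L/s.
Travel time t = 2.68·1000 / 0.59 = 4542 s = 1.262 h.
Applying C = C₀e^(−kt): 0.3755 × 0.8992 = 0.3377 mg/L.
Second outfall: C = (4077·0.3377 + 243.0·30.10)/4320 = 2.012 mg/L.

2.01 mg/L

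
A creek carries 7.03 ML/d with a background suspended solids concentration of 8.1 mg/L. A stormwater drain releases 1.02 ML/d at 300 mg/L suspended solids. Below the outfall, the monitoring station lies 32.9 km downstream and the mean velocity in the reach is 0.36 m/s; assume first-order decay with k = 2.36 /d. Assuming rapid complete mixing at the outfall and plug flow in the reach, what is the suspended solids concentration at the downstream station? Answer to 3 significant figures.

3.71 mg/L

Flow-weighted average: C = (7.030·8.100 + 1.020·300.0) / 8.050 = 362.9/8.050 = 45.09 mg/L.
Travel time t = 32.9·1000 / 0.36 = 91390 s = 25.39 h.
First-order decay: C = 45.09·exp(−k·t) = 45.09·0.08239 = 3.715 mg/L.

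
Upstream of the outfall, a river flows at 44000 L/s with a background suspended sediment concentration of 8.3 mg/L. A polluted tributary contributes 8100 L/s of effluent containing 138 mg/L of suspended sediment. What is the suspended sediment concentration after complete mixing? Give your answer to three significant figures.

Conservation of mass: C = (44000·8.300 + 8100·138.0) / 52100 = 1483000/52100 = 28.46 mg/L.

28.5 mg/L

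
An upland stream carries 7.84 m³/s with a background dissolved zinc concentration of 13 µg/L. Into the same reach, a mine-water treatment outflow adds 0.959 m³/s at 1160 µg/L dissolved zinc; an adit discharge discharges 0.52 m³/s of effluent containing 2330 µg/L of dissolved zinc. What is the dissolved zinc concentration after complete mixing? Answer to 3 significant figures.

260 µg/L

Conservation of mass: C = (7.840·13.00 + 0.9590·1160 + 0.5200·2330) / 9.319 = 2426/9.319 = 260.3 µg/L.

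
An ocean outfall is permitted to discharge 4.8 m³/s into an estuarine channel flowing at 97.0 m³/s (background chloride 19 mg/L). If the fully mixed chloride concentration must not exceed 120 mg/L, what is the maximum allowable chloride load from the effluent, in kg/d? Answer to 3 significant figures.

Mass balance at the limit: 97.00·19.00 + 4.800·Cₑ = 101.8·120 → Cₑ = 2161 mg/L.
Load = 4.800 m³/s × 2161 g/m³ × 86 400 s/d = 896200 kg/d.

896000 kg/d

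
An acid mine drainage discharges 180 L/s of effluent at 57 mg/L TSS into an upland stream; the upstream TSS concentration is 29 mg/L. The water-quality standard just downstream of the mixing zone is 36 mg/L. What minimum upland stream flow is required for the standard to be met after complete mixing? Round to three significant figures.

Set C_mix = 36: (Q·29.00 + 180.0·57.00) / (Q + 180.0) = 36
→ Q = 180.0·(57.00 − 36)/(36 − 29.00) = 540.0 L/s.

540 L/s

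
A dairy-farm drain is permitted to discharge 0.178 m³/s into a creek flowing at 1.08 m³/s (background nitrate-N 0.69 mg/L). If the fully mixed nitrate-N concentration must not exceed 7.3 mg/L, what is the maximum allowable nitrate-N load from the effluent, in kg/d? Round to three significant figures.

Mass balance at the limit: 1.080·0.6900 + 0.1780·Cₑ = 1.258·7.3 → Cₑ = 47.41 mg/L.
Load = 0.1780 m³/s × 47.41 g/m³ × 86 400 s/d = 729.1 kg/d.

729 kg/d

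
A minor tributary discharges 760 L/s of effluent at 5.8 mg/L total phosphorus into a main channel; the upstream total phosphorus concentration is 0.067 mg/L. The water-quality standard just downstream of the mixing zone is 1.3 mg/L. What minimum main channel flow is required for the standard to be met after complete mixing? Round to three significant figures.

Set C_mix = 1.3: (Q·0.06700 + 760.0·5.800) / (Q + 760.0) = 1.3
→ Q = 760.0·(5.800 − 1.3)/(1.3 − 0.06700) = 2774 L/s.

2770 L/s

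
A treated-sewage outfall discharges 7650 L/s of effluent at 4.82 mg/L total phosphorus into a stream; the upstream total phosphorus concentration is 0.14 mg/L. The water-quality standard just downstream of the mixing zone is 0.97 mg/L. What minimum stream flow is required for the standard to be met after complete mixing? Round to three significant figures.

Set C_mix = 0.97: (Q·0.1400 + 7650·4.820) / (Q + 7650) = 0.97
→ Q = 7650·(4.820 − 0.97)/(0.97 − 0.1400) = 35480 L/s.

35500 L/s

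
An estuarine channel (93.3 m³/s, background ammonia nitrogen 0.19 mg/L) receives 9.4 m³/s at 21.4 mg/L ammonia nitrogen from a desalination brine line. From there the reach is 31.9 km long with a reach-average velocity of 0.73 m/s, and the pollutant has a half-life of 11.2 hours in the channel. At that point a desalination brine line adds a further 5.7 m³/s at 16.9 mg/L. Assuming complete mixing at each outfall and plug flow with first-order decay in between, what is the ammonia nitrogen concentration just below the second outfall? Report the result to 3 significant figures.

Mass balance: C = (93.30·0.1900 + 9.400·21.40) / 102.7 = 218.9/102.7 = 2.131 mg/L; combined flow 102.7 m³/s.
Travel time t = 31.9·1000 / 0.73 = 43700 s = 12.14 h.
Half-life 11.2 h → k = ln 2 / 11.2 = 0.06189 h⁻¹ = 1.485 d⁻¹.
Applying C = C₀e^(−kt): 2.131 × 0.4718 = 1.006 mg/L.
Second outfall: C = (102.7·1.006 + 5.700·16.90)/108.4 = 1.841 mg/L.

1.84 mg/L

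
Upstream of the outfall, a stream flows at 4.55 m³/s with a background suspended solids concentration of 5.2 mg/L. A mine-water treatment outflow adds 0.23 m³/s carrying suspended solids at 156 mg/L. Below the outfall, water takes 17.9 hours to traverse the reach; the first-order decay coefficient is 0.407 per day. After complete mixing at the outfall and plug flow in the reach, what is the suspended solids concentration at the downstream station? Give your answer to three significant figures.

9.19 mg/L

Mass balance: C = (4.550·5.200 + 0.2300·156.0) / 4.780 = 59.54/4.780 = 12.46 mg/L.
Decay over the reach: 12.46·exp(−kt) = 12.46·0.7382 = 9.195 mg/L.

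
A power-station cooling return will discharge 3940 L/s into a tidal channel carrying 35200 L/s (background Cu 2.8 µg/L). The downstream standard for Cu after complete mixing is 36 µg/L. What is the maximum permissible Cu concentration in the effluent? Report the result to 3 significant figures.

333 µg/L

At the limit, (Qr·Cr + Qe·Cₑ)/(Qr + Qe) = 36:
Cₑ = (39140·36 − 35200·2.800) / 3940 = 332.6 µg/L.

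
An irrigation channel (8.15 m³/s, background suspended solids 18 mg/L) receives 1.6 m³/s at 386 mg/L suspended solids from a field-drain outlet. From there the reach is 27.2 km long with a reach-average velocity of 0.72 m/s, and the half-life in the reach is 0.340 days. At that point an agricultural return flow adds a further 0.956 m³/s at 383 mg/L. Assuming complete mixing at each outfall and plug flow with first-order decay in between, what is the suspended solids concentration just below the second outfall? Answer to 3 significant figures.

63.5 mg/L

Conservation of mass: C = (8.150·18.00 + 1.600·386.0) / 9.750 = 764.3/9.750 = 78.39 mg/L; combined flow 9.750 m³/s.
Travel time t = 27.2·1000 / 0.72 = 37780 s = 10.49 h.
Half-life 0.340 d → k = ln 2 / 0.340 = 2.039 d⁻¹.
Decay over the reach: 78.39·exp(−kt) = 78.39·0.4101 = 32.15 mg/L.
At the second outfall, C = (9.750·32.15 + 0.9560·383.0) / (9.750 + 0.9560) = 63.48 mg/L.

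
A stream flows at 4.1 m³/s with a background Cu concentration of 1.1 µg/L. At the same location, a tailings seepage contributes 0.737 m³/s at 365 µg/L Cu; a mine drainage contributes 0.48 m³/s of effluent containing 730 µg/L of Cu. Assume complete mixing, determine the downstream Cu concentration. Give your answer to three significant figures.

117 µg/L

After mixing, C = (4.100·1.100 + 0.7370·365.0 + 0.4800·730.0) / 5.317 = 623.9/5.317 = 117.3 µg/L.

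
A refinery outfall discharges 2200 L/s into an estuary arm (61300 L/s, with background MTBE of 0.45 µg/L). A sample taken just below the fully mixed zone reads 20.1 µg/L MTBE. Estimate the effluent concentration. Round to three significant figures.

568 µg/L

Mass balance: 61300·0.4500 + 2200·Cₑ = 63500·20.10
→ Cₑ = (63500·20.10 − 61300·0.4500) / 2200 = 567.6 µg/L.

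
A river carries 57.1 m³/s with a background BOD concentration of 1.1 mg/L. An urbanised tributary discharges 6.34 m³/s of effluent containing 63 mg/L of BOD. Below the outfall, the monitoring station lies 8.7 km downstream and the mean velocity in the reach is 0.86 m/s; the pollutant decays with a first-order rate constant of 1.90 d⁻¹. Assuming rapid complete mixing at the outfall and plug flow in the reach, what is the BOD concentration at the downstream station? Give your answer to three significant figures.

5.83 mg/L

Flow-weighted average: C = (57.10·1.100 + 6.340·63.00) / 63.44 = 462.2/63.44 = 7.286 mg/L.
Travel time t = 8.7·1000 / 0.86 = 10120 s = 2.810 h.
Applying C = C₀e^(−kt): 7.286 × 0.8005 = 5.833 mg/L.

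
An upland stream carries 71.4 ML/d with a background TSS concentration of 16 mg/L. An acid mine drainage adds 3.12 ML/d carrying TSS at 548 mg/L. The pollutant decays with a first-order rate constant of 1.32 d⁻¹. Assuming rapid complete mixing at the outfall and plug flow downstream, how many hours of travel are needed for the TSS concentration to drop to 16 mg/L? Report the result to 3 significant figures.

Flow-weighted average: C = (71.40·16.00 + 3.120·548.0) / 74.52 = 2852/74.52 = 38.27 mg/L.
38.27·exp(−k·t) = 16 → t = ln(38.27/16)/k = 57090 s = 15.86 h.

15.9 h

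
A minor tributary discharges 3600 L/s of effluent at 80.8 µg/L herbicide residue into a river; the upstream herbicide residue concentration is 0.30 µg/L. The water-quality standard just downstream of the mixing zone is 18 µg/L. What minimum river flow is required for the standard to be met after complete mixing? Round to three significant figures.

12800 L/s

Set C_mix = 18: (Q·0.3000 + 3600·80.80) / (Q + 3600) = 18
→ Q = 3600·(80.80 − 18)/(18 − 0.3000) = 12770 L/s.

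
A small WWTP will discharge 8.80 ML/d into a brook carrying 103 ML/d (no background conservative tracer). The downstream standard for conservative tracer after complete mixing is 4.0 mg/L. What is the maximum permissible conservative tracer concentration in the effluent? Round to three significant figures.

50.8 mg/L

At the limit, (Qr·Cr + Qe·Cₑ)/(Qr + Qe) = 4.0:
Cₑ = (111.8·4.0 − 103.0·0) / 8.800 = 50.82 mg/L.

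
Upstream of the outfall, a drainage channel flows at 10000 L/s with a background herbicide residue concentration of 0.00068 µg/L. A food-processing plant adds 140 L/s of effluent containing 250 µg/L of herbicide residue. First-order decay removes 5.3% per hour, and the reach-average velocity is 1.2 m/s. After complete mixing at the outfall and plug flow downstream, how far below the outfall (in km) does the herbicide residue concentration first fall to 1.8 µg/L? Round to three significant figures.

51.7 km

After mixing, C = (10000·0.0006800 + 140.0·250.0) / 10140 = 35010/10140 = 3.452 µg/L.
5.3%/h lost → k = −ln(1 − 0.053) = 0.05446 h⁻¹.
Set 3.452·exp(−k·t) = 1.8 → t = ln(3.452/1.8)/k = 43050 s = 11.96 h.
Distance = v·t = 1.2·43050 = 51660 m = 51.66 km.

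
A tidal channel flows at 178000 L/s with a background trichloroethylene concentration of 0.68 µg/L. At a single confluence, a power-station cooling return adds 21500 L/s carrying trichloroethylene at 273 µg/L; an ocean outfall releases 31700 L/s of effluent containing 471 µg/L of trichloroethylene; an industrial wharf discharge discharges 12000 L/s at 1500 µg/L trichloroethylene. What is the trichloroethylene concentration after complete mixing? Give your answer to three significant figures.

160 µg/L

Flow-weighted average: C = (178000·0.6800 + 21500·273.0 + 31700·471.0 + 12000·1500) / 243200 = 38920000/243200 = 160.0 µg/L.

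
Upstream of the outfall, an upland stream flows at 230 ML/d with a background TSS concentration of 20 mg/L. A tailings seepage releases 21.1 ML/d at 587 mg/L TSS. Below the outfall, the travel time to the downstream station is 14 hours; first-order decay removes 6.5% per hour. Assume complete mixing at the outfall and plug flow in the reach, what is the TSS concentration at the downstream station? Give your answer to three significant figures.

Conservation of mass: C = (230.0·20.00 + 21.10·587.0) / 251.1 = 16990/251.1 = 67.65 mg/L.
6.5%/h lost → k = −ln(1 − 0.065) = 0.06721 h⁻¹.
After decay, C = 67.65 × e^(−kt) = 67.65 × 0.3903 = 26.40 mg/L.

26.4 mg/L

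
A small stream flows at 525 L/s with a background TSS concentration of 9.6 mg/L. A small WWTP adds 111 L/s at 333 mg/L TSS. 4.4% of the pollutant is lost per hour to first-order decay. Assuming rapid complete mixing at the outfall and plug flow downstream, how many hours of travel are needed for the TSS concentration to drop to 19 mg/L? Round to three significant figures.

Mixed concentration C = ΣQC/ΣQ = (525.0·9.600 + 111.0·333.0) / 636.0 = 42000/636.0 = 66.04 mg/L.
4.4%/h lost → k = −ln(1 − 0.044) = 0.04500 h⁻¹.
66.04·exp(−k·t) = 19 → t = ln(66.04/19)/k = 99670 s = 27.69 h.

27.7 h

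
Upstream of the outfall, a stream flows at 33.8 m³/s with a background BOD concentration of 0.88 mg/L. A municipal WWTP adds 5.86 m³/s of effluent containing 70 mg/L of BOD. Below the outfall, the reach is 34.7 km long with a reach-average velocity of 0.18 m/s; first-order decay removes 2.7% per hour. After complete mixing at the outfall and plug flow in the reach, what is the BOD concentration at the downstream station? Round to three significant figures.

Mass balance: C = (33.80·0.8800 + 5.860·70.00) / 39.66 = 439.9/39.66 = 11.09 mg/L.
Travel time t = 34.7·1000 / 0.18 = 192800 s = 53.55 h.
2.7%/h lost → k = −ln(1 − 0.027) = 0.02737 h⁻¹.
After decay, C = 11.09 × e^(−kt) = 11.09 × 0.2309 = 2.562 mg/L.

2.56 mg/L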